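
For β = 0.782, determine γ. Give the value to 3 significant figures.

γ ≈ 1.60

γ = 1/√(1 − β²) = 1/√(1 − 0.782²) = 1/√(0.38848) = 1.60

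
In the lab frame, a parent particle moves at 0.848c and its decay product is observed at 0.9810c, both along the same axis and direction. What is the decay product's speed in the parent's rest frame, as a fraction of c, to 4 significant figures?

u' ≈ 0.7911c

Inverse velocity addition: u' = (u − v)/(1 − uv/c²)
= (0.9810 − 0.848)/(1 − 0.9810×0.848) = 0.1330/0.168112 = 0.7911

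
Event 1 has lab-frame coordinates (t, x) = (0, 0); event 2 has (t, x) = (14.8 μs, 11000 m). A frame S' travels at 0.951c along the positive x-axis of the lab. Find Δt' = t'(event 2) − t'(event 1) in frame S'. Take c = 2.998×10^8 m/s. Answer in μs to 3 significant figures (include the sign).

Δt' ≈ -65.0 μs

γ = 1/√(1 − 0.951²) = 3.2342
Δt' = γ(Δt − vΔx/c²) = 3.2342 × (14.8 μs − 0.951×11000 m / (2.998×10^8 m/s))
= 3.2342 × (-20.093 μs) = -65.0 μs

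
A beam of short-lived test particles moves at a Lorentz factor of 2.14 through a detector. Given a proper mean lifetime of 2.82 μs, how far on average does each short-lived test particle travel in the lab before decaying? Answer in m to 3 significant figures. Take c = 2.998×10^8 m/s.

d ≈ 1600 m

β = √(1 − 1/γ²) = √(1 − 1/2.14²) = 0.88410
Dilated lifetime: Δt = γτ₀ = 2.14 × 2.82 μs = 6.0348 μs
d = vΔt = 0.88410c × 6.0348 μs = 2.6505×10^8 m/s × 6.0348×10^-6 s = 1600 m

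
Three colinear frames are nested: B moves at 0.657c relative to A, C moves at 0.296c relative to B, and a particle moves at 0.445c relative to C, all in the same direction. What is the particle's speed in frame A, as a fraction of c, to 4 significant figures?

u ≈ 0.9172c

Compose boost 2: (0.296 + 0.657)/(1 + 0.296×0.657) = 0.9530/1.19447 = 0.797842
Compose boost 3: (0.445 + 0.797842)/(1 + 0.445×0.797842) = 1.24284/1.35504 = 0.9172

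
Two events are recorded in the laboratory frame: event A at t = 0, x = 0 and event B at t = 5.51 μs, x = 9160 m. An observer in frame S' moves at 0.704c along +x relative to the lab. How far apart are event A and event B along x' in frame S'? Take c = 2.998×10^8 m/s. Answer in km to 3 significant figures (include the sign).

Δx' ≈ 11.3 km

γ = 1/√(1 − 0.704²) = 1.4081
Δx' = γ(Δx − vΔt) = 1.4081 × (9160 m − 0.704×(2.998×10^8 m/s)×5.51×10^-6 s)
= 1.4081 × (7997.1 m) = 11.3 km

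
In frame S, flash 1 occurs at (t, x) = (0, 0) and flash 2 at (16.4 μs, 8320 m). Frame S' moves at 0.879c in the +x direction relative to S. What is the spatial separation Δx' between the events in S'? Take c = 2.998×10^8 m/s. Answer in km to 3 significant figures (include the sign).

Δx' ≈ 8.39 km

γ = 1/√(1 − 0.879²) = 2.0972
Δx' = γ(Δx − vΔt) = 2.0972 × (8320 m − 0.879×(2.998×10^8 m/s)×16.4×10^-6 s)
= 2.0972 × (3998.2 m) = 8.39 km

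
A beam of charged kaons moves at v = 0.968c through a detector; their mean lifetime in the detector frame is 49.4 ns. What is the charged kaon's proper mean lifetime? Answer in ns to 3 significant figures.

τ₀ ≈ 12.4 ns

γ = 1/√(1 − 0.968²) = 3.9849
Proper time: τ₀ = Δt/γ = 49.4/3.9849 = 12.4 ns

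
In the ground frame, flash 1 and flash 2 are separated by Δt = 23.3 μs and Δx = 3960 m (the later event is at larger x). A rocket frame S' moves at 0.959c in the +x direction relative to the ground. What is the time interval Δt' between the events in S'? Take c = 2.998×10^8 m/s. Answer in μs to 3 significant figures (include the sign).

γ = 1/√(1 − 0.959²) = 3.5285
Δt' = γ(Δt − vΔx/c²) = 3.5285 × (23.3 μs − 0.959×3960 m / (2.998×10^8 m/s))
= 3.5285 × (10.633 μs) = 37.5 μs

Δt' ≈ 37.5 μs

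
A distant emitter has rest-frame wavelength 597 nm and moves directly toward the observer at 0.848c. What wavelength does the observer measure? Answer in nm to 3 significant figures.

λ_obs ≈ 171 nm

Relativistic Doppler: λ_obs = λ_src √((1−β)/(1+β))
= 597 × √(0.15200/1.8480) = 597 × 0.28679 = 171 nm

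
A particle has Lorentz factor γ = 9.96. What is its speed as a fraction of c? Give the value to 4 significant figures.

β ≈ 0.9949

β = √(1 − 1/γ²) = √(1 − 1/9.96²) = √(0.989920) = 0.9949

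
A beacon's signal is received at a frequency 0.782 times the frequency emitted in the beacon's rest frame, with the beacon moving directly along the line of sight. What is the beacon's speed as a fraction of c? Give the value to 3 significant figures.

f_obs/f_src = √((1−β)/(1+β)) = 0.782  ⇒  (1−β)/(1+β) = 0.61152
β = |1 − D²|/(1 + D²) = |1 − 0.61152|/(1 + 0.61152) = 0.241

β ≈ 0.241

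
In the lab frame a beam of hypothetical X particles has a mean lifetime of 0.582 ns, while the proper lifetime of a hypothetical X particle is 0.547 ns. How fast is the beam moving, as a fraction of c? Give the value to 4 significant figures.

β ≈ 0.3416

γ = Δt/τ₀ = 0.582/0.547 = 1.06399
β = √(1 − 1/γ²) = √(1 − 1/1.06399²) = 0.3416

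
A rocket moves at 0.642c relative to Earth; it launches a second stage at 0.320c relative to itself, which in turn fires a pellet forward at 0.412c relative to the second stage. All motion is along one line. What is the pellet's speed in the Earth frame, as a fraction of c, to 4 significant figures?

Compose boost 2: (0.320 + 0.642)/(1 + 0.320×0.642) = 0.9620/1.20544 = 0.798049
Compose boost 3: (0.412 + 0.798049)/(1 + 0.412×0.798049) = 1.21005/1.32880 = 0.9106

u ≈ 0.9106c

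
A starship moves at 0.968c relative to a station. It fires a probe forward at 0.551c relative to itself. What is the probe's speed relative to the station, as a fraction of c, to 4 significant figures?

u ≈ 0.9906c

Relativistic velocity addition: u = (u' + v)/(1 + u'v/c²)
= (0.551 + 0.968)/(1 + 0.551×0.968) = 1.519/1.53337 = 0.9906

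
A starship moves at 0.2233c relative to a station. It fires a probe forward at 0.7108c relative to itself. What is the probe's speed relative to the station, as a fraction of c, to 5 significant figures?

Relativistic velocity addition: u = (u' + v)/(1 + u'v/c²)
= (0.7108 + 0.2233)/(1 + 0.7108×0.2233) = 0.93410/1.158722 = 0.80615

u ≈ 0.80615c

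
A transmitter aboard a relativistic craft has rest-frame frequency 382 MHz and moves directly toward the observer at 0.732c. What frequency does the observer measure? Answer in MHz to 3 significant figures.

f_obs ≈ 971 MHz

Relativistic Doppler: f_obs = f_src √((1+β)/(1−β))
= 382 × √(1.7320/0.26800) = 382 × 2.5422 = 971 MHz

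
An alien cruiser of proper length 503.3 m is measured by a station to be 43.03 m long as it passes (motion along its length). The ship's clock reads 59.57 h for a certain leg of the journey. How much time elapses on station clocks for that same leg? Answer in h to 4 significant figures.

Δt ≈ 696.8 h

Length contraction ⇒ γ = L₀/L = 503.3/43.03 = 11.6965
Time dilation: Δt = γτ₀ = 11.6965 × 59.57 h = 696.8 h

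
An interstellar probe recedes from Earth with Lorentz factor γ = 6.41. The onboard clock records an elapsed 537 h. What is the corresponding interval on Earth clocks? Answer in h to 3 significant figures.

Δt ≈ 3440 h

γ = 6.41 (given)
Time dilation: Δt = γτ₀ = 6.41 × 537 h = 3440 h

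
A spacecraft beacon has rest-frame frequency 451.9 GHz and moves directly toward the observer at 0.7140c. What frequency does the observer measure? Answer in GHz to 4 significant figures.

Relativistic Doppler: f_obs = f_src √((1+β)/(1−β))
= 451.9 × √(1.71400/0.286000) = 451.9 × 2.44806 = 1106 GHz

f_obs ≈ 1106 GHz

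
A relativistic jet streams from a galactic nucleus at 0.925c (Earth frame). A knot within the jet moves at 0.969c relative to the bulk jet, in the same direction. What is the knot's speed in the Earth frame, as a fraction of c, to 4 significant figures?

u ≈ 0.9988c

Relativistic velocity addition: u = (u' + v)/(1 + u'v/c²)
= (0.969 + 0.925)/(1 + 0.969×0.925) = 1.894/1.89633 = 0.9988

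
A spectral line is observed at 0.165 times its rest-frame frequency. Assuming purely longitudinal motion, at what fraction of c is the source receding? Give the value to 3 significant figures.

f_obs/f_src = √((1−β)/(1+β)) = 0.165  ⇒  (1−β)/(1+β) = 0.027225
β = |1 − D²|/(1 + D²) = |1 − 0.027225|/(1 + 0.027225) = 0.947

β ≈ 0.947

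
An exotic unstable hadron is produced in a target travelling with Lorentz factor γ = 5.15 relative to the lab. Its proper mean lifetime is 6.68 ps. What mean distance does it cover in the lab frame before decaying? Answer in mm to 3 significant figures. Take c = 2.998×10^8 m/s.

d ≈ 10.1 mm

β = √(1 − 1/γ²) = √(1 − 1/5.15²) = 0.98097
Dilated lifetime: Δt = γτ₀ = 5.15 × 6.68 ps = 34.402 ps
d = vΔt = 0.98097c × 34.402 ps = 2.9409×10^8 m/s × 3.4402×10^-11 s = 10.1 mm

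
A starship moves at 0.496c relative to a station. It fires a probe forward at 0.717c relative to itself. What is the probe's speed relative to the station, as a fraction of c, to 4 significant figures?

Relativistic velocity addition: u = (u' + v)/(1 + u'v/c²)
= (0.717 + 0.496)/(1 + 0.717×0.496) = 1.213/1.35563 = 0.8948

u ≈ 0.8948c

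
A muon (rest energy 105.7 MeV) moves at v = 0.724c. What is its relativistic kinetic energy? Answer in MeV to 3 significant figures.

K ≈ 47.5 MeV

γ = 1/√(1 − 0.724²) = 1.4497
K = (γ − 1)m₀c² = (1.4497 − 1) × 105.7 MeV = 0.44970 × 105.7 MeV = 47.5 MeV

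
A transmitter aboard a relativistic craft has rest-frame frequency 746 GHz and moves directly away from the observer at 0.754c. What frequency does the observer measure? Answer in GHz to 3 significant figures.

f_obs ≈ 279 GHz

Relativistic Doppler: f_obs = f_src √((1−β)/(1+β))
= 746 × √(0.24600/1.7540) = 746 × 0.37450 = 279 GHz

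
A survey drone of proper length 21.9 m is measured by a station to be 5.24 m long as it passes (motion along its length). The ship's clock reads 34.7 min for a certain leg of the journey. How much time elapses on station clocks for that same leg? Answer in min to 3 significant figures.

Length contraction ⇒ γ = L₀/L = 21.9/5.24 = 4.1794
Time dilation: Δt = γτ₀ = 4.1794 × 34.7 min = 145 min

Δt ≈ 145 min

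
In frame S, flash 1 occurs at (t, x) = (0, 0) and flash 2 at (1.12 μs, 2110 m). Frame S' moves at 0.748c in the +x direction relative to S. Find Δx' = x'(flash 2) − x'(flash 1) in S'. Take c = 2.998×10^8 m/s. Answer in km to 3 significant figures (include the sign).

Δx' ≈ 2.80 km

γ = 1/√(1 − 0.748²) = 1.5067
Δx' = γ(Δx − vΔt) = 1.5067 × (2110 m − 0.748×(2.998×10^8 m/s)×1.12×10^-6 s)
= 1.5067 × (1858.8 m) = 2.80 km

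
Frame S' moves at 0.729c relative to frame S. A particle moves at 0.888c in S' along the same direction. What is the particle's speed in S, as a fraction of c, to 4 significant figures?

u ≈ 0.9816c

Relativistic velocity addition: u = (u' + v)/(1 + u'v/c²)
= (0.888 + 0.729)/(1 + 0.888×0.729) = 1.617/1.64735 = 0.9816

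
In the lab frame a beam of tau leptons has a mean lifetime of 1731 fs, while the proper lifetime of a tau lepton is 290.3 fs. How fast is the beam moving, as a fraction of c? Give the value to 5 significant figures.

β ≈ 0.98584

γ = Δt/τ₀ = 1731/290.3 = 5.962797
β = √(1 − 1/γ²) = √(1 − 1/5.962797²) = 0.98584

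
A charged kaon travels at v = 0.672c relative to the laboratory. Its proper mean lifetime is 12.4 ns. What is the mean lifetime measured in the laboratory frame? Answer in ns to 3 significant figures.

Δt ≈ 16.7 ns

γ = 1/√(1 − 0.672²) = 1.3503
Time dilation: Δt = γτ₀ = 1.3503 × 12.4 ns = 16.7 ns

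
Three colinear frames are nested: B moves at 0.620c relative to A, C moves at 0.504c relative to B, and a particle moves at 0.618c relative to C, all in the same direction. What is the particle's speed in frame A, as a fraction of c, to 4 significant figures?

u ≈ 0.9641c

Compose boost 2: (0.504 + 0.620)/(1 + 0.504×0.620) = 1.124/1.31248 = 0.856394
Compose boost 3: (0.618 + 0.856394)/(1 + 0.618×0.856394) = 1.47439/1.52925 = 0.9641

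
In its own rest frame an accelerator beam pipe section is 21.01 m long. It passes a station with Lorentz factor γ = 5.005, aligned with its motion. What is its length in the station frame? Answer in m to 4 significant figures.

L ≈ 4.198 m

γ = 5.005 (given)
Length contraction: L = L₀/γ = 21.01/5.005 = 4.198 m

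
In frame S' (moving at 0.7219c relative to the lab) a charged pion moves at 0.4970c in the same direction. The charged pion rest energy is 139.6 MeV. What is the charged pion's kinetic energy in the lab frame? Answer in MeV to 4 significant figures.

u_lab = (0.4970 + 0.7219)/(1 + 0.4970×0.7219) = 0.8970519
γ = 1/√(1 − 0.8970519²) = 2.26283
K = (γ − 1)m₀c² = (2.26283 − 1) × 139.6 = 1.26283 × 139.6 = 176.3 MeV

K ≈ 176.3 MeV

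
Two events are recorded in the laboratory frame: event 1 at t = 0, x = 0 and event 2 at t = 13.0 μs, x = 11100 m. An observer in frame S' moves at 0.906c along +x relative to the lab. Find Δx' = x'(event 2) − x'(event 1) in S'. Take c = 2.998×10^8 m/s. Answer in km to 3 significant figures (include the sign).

Δx' ≈ 17.9 km

γ = 1/√(1 − 0.906²) = 2.3625
Δx' = γ(Δx − vΔt) = 2.3625 × (11100 m − 0.906×(2.998×10^8 m/s)×13.0×10^-6 s)
= 2.3625 × (7569.0 m) = 17.9 km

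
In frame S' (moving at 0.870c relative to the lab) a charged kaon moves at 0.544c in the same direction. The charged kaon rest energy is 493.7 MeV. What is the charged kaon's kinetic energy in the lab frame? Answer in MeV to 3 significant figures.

u_lab = (0.544 + 0.870)/(1 + 0.544×0.870) = 0.959763
γ = 1/√(1 − 0.959763²) = 3.5611
K = (γ − 1)m₀c² = (3.5611 − 1) × 493.7 = 2.5611 × 493.7 = 1260 MeV

K ≈ 1260 MeV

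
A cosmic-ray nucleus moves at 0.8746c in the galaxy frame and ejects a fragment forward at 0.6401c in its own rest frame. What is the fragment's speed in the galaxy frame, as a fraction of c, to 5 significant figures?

u ≈ 0.97107c

Compose boost 2: (0.6401 + 0.8746)/(1 + 0.6401×0.8746) = 1.5147/1.559831 = 0.97107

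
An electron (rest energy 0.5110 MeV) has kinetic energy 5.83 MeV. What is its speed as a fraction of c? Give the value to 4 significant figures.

β ≈ 0.9967

γ = 1 + K/(m₀c²) = 1 + 5.83/0.5110 = 12.4090
β = √(1 − 1/γ²) = 0.9967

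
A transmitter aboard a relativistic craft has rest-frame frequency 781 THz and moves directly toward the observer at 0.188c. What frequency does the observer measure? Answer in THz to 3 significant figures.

Relativistic Doppler: f_obs = f_src √((1+β)/(1−β))
= 781 × √(1.1880/0.81200) = 781 × 1.2096 = 945 THz

f_obs ≈ 945 THz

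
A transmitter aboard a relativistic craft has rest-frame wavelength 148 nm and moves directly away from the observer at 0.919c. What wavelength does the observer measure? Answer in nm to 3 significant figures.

Relativistic Doppler: λ_obs = λ_src √((1+β)/(1−β))
= 148 × √(1.9190/0.081000) = 148 × 4.8674 = 720 nm

λ_obs ≈ 720 nm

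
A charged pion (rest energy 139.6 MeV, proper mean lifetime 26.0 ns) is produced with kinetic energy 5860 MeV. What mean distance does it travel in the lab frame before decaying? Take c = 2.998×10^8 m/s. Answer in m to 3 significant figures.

γ = 1 + K/(m₀c²) = 1 + 5860/139.6 = 42.977
β = √(1 − 1/γ²) = 0.99973
Dilated lifetime: γτ₀ = 42.977 × 26.0 ns = 1117.4 ns
d = βc·γτ₀ = 0.99973 × (2.998×10^8 m/s) × 1.1174×10^-6 s = 335 m

d ≈ 335 m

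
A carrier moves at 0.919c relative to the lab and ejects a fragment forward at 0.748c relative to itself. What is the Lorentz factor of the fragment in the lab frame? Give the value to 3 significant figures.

u_lab = (0.748 + 0.919)/(1 + 0.748×0.919) = 1.667/1.68741 = 0.987903
γ = 1/√(1 − 0.987903²) = 6.45

γ ≈ 6.45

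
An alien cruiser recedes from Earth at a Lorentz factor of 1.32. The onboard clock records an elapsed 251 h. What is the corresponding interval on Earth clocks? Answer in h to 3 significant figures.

Δt ≈ 331 h

γ = 1.32 (given)
Time dilation: Δt = γτ₀ = 1.32 × 251 h = 331 h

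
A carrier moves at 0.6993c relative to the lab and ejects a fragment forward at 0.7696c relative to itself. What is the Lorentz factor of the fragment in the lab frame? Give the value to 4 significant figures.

γ ≈ 3.370

u_lab = (0.7696 + 0.6993)/(1 + 0.7696×0.6993) = 1.4689/1.538181 = 0.9549590
γ = 1/√(1 − 0.9549590²) = 3.370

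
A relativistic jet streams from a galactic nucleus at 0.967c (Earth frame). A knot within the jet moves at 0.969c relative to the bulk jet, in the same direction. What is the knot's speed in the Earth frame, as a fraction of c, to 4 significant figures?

Relativistic velocity addition: u = (u' + v)/(1 + u'v/c²)
= (0.969 + 0.967)/(1 + 0.969×0.967) = 1.936/1.93702 = 0.9995

u ≈ 0.9995c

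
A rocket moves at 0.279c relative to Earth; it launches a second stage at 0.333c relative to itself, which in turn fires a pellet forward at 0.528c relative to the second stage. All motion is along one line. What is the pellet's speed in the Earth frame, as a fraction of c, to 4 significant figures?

Compose boost 2: (0.333 + 0.279)/(1 + 0.333×0.279) = 0.6120/1.09291 = 0.559974
Compose boost 3: (0.528 + 0.559974)/(1 + 0.528×0.559974) = 1.08797/1.29567 = 0.8397

u ≈ 0.8397c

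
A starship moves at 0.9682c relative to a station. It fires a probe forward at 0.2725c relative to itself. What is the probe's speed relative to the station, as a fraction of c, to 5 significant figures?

Relativistic velocity addition: u = (u' + v)/(1 + u'v/c²)
= (0.2725 + 0.9682)/(1 + 0.2725×0.9682) = 1.2407/1.263834 = 0.98169

u ≈ 0.98169c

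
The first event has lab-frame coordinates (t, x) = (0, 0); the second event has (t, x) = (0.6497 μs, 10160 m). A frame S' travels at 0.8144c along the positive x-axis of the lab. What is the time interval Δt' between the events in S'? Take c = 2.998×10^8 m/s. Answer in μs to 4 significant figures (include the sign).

Δt' ≈ -46.44 μs

γ = 1/√(1 − 0.8144²) = 1.72323
Δt' = γ(Δt − vΔx/c²) = 1.72323 × (0.6497 μs − 0.8144×10160 m / (2.998×10^8 m/s))
= 1.72323 × (-26.9497 μs) = -46.44 μs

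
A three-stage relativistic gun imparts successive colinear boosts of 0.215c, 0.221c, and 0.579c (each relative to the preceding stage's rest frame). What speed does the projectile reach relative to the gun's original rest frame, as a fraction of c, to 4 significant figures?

Compose boost 2: (0.221 + 0.215)/(1 + 0.221×0.215) = 0.4360/1.04751 = 0.416223
Compose boost 3: (0.579 + 0.416223)/(1 + 0.579×0.416223) = 0.995223/1.24099 = 0.8020

u ≈ 0.8020c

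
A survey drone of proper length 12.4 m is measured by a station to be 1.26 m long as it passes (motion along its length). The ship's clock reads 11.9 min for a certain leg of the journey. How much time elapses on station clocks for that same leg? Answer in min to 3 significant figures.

Δt ≈ 117 min

Length contraction ⇒ γ = L₀/L = 12.4/1.26 = 9.8413
Time dilation: Δt = γτ₀ = 9.8413 × 11.9 min = 117 min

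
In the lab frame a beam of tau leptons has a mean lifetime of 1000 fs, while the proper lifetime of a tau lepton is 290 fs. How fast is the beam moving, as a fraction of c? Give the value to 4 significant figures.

β ≈ 0.9570

γ = Δt/τ₀ = 1000/290 = 3.44828
β = √(1 − 1/γ²) = √(1 − 1/3.44828²) = 0.9570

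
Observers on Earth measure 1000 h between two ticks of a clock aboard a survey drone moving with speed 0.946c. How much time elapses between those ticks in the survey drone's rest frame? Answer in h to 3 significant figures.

τ₀ ≈ 324 h

γ = 1/√(1 − 0.946²) = 3.0848
Proper time: τ₀ = Δt/γ = 1000/3.0848 = 324 h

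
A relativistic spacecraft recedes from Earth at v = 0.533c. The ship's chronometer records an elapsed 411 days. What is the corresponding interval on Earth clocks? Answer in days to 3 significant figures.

γ = 1/√(1 − 0.533²) = 1.1819
Time dilation: Δt = γτ₀ = 1.1819 × 411 days = 486 days

Δt ≈ 486 days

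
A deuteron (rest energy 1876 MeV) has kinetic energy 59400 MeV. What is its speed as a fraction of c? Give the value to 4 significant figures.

β ≈ 0.9995

γ = 1 + K/(m₀c²) = 1 + 59400/1876 = 32.6631
β = √(1 − 1/γ²) = 0.9995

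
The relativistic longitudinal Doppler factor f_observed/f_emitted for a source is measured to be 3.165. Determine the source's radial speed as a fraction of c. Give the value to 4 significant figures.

β ≈ 0.8185

f_obs/f_src = √((1+β)/(1−β)) = 3.165  ⇒  (1+β)/(1−β) = 10.0172
β = |1 − D²|/(1 + D²) = |1 − 10.0172|/(1 + 10.0172) = 0.8185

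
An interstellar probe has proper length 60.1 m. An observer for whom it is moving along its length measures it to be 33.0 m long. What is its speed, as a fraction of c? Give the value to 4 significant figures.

γ = L₀/L = 60.1/33.0 = 1.82121
β = √(1 − 1/γ²) = 0.8358

β ≈ 0.8358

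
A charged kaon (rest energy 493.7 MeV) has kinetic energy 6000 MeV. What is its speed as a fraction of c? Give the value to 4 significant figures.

β ≈ 0.9971

γ = 1 + K/(m₀c²) = 1 + 6000/493.7 = 13.1531
β = √(1 − 1/γ²) = 0.9971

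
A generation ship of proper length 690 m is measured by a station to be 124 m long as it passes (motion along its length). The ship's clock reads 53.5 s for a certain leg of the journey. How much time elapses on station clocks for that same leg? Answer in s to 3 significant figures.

Δt ≈ 298 s

Length contraction ⇒ γ = L₀/L = 690/124 = 5.5645
Time dilation: Δt = γτ₀ = 5.5645 × 53.5 s = 298 s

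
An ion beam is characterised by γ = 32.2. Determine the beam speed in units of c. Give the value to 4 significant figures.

β ≈ 0.9995

β = √(1 − 1/γ²) = √(1 − 1/32.2²) = √(0.999036) = 0.9995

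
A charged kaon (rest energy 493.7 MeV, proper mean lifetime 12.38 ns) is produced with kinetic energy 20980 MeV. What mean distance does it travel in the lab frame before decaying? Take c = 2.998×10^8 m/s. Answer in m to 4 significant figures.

γ = 1 + K/(m₀c²) = 1 + 20980/493.7 = 43.4954
β = √(1 − 1/γ²) = 0.999736
Dilated lifetime: γτ₀ = 43.4954 × 12.38 ns = 538.474 ns
d = βc·γτ₀ = 0.999736 × (2.998×10^8 m/s) × 5.38474×10^-7 s = 161.4 m

d ≈ 161.4 m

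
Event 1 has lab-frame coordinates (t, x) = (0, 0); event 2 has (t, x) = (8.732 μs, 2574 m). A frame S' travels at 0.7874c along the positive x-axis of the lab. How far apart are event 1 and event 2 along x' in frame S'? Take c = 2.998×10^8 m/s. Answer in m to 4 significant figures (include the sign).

γ = 1/√(1 − 0.7874²) = 1.62221
Δx' = γ(Δx − vΔt) = 1.62221 × (2574 m − 0.7874×(2.998×10^8 m/s)×8.732×10^-6 s)
= 1.62221 × (512.702 m) = 831.7 m

Δx' ≈ 831.7 m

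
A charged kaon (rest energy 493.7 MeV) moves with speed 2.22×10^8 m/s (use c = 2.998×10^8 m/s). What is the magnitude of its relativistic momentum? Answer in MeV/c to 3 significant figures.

p ≈ 544 MeV/c

β = v/c = 2.22×10^8 / 2.998×10^8 = 0.74049
γ = 1/√(1 − 0.74049²) = 1.4880
p = γβm₀c = 1.4880 × 0.74049 × 493.7 MeV/c = 544 MeV/c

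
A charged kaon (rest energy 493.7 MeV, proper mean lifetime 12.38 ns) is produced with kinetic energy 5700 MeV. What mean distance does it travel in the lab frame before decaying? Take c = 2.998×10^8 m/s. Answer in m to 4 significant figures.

d ≈ 46.41 m

γ = 1 + K/(m₀c²) = 1 + 5700/493.7 = 12.5455
β = √(1 − 1/γ²) = 0.996818
Dilated lifetime: γτ₀ = 12.5455 × 12.38 ns = 155.313 ns
d = βc·γτ₀ = 0.996818 × (2.998×10^8 m/s) × 1.55313×10^-7 s = 46.41 m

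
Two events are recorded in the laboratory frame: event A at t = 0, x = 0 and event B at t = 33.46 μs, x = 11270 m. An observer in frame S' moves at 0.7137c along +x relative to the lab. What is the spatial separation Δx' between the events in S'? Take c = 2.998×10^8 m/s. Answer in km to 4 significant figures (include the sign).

Δx' ≈ 5.869 km

γ = 1/√(1 − 0.7137²) = 1.42765
Δx' = γ(Δx − vΔt) = 1.42765 × (11270 m − 0.7137×(2.998×10^8 m/s)×33.46×10^-6 s)
= 1.42765 × (4110.66 m) = 5.869 km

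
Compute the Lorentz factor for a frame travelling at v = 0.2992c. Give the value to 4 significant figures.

γ = 1/√(1 − β²) = 1/√(1 − 0.2992²) = 1/√(0.910479) = 1.048

γ ≈ 1.048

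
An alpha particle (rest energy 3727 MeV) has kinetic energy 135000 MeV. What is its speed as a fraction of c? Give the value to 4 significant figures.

γ = 1 + K/(m₀c²) = 1 + 135000/3727 = 37.2222
β = √(1 − 1/γ²) = 0.9996

β ≈ 0.9996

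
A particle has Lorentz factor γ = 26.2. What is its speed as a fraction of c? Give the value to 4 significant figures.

β = √(1 − 1/γ²) = √(1 − 1/26.2²) = √(0.998543) = 0.9993

β ≈ 0.9993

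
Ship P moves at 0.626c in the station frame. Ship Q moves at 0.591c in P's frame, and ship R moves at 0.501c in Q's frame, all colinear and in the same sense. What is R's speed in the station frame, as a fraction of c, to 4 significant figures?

Compose boost 2: (0.591 + 0.626)/(1 + 0.591×0.626) = 1.217/1.36997 = 0.888343
Compose boost 3: (0.501 + 0.888343)/(1 + 0.501×0.888343) = 1.38934/1.44506 = 0.9614

u ≈ 0.9614c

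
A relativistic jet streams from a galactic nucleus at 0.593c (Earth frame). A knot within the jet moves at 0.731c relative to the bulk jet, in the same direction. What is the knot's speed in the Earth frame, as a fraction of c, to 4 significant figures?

u ≈ 0.9236c

Relativistic velocity addition: u = (u' + v)/(1 + u'v/c²)
= (0.731 + 0.593)/(1 + 0.731×0.593) = 1.324/1.43348 = 0.9236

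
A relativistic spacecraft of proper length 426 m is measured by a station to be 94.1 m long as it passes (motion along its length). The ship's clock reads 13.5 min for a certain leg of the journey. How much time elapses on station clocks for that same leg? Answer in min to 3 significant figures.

Δt ≈ 61.1 min

Length contraction ⇒ γ = L₀/L = 426/94.1 = 4.5271
Time dilation: Δt = γτ₀ = 4.5271 × 13.5 min = 61.1 min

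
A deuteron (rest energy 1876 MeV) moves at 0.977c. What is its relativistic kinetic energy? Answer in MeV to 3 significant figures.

γ = 1/√(1 − 0.977²) = 4.6896
K = (γ − 1)m₀c² = (4.6896 − 1) × 1876 MeV = 3.6896 × 1876 MeV = 6920 MeV

K ≈ 6920 MeV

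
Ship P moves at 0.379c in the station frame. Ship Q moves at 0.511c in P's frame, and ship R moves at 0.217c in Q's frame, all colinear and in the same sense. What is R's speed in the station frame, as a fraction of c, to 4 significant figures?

Compose boost 2: (0.511 + 0.379)/(1 + 0.511×0.379) = 0.8900/1.19367 = 0.745600
Compose boost 3: (0.217 + 0.745600)/(1 + 0.217×0.745600) = 0.962600/1.16180 = 0.8285

u ≈ 0.8285c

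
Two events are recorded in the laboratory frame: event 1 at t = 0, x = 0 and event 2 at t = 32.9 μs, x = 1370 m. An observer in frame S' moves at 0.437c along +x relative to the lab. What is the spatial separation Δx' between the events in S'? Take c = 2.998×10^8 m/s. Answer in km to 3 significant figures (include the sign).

Δx' ≈ -3.27 km

γ = 1/√(1 − 0.437²) = 1.1118
Δx' = γ(Δx − vΔt) = 1.1118 × (1370 m − 0.437×(2.998×10^8 m/s)×32.9×10^-6 s)
= 1.1118 × (-2940.3 m) = -3.27 km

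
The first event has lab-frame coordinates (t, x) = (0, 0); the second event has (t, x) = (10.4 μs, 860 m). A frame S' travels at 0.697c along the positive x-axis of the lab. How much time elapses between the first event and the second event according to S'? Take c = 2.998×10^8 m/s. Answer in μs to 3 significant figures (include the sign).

γ = 1/√(1 − 0.697²) = 1.3946
Δt' = γ(Δt − vΔx/c²) = 1.3946 × (10.4 μs − 0.697×860 m / (2.998×10^8 m/s))
= 1.3946 × (8.4006 μs) = 11.7 μs

Δt' ≈ 11.7 μs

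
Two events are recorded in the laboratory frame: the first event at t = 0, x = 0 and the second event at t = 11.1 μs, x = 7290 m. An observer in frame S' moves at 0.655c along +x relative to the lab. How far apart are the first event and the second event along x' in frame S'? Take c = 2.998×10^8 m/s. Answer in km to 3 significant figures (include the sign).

γ = 1/√(1 − 0.655²) = 1.3234
Δx' = γ(Δx − vΔt) = 1.3234 × (7290 m − 0.655×(2.998×10^8 m/s)×11.1×10^-6 s)
= 1.3234 × (5110.3 m) = 6.76 km

Δx' ≈ 6.76 km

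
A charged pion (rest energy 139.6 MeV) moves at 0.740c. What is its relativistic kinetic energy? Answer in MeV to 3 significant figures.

γ = 1/√(1 − 0.740²) = 1.4868
K = (γ − 1)m₀c² = (1.4868 − 1) × 139.6 MeV = 0.48675 × 139.6 MeV = 68.0 MeV

K ≈ 68.0 MeV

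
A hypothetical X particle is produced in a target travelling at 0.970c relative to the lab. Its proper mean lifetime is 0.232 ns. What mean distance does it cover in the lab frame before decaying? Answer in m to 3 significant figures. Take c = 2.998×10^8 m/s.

d ≈ 0.278 m

γ = 1/√(1 − 0.970²) = 4.1135
Dilated lifetime: Δt = γτ₀ = 4.1135 × 0.232 ns = 0.95432 ns
d = vΔt = 0.970c × 0.95432 ns = 2.9081×10^8 m/s × 9.5432×10^-10 s = 0.278 m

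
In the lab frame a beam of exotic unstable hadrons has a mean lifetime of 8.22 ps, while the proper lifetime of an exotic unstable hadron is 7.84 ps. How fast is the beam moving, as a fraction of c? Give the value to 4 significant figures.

β ≈ 0.3005

γ = Δt/τ₀ = 8.22/7.84 = 1.04847
β = √(1 − 1/γ²) = √(1 − 1/1.04847²) = 0.3005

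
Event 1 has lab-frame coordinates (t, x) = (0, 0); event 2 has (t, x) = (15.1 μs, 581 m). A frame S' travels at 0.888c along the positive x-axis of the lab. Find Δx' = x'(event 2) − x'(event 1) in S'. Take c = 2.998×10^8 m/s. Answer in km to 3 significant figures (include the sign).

γ = 1/√(1 − 0.888²) = 2.1747
Δx' = γ(Δx − vΔt) = 2.1747 × (581 m − 0.888×(2.998×10^8 m/s)×15.1×10^-6 s)
= 2.1747 × (-3439.0 m) = -7.48 km

Δx' ≈ -7.48 km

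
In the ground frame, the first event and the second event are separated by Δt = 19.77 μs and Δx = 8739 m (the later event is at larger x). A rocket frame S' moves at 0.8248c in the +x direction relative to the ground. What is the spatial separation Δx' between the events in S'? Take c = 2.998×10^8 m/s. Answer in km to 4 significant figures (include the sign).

Δx' ≈ 6.810 km

γ = 1/√(1 − 0.8248²) = 1.76858
Δx' = γ(Δx − vΔt) = 1.76858 × (8739 m − 0.8248×(2.998×10^8 m/s)×19.77×10^-6 s)
= 1.76858 × (3850.37 m) = 6.810 km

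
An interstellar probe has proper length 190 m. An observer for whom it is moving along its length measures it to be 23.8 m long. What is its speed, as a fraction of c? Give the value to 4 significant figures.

γ = L₀/L = 190/23.8 = 7.98319
β = √(1 − 1/γ²) = 0.9921

β ≈ 0.9921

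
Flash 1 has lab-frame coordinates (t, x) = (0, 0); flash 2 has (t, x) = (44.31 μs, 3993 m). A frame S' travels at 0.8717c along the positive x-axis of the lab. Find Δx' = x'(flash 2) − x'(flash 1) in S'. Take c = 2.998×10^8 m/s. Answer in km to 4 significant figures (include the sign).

γ = 1/√(1 − 0.8717²) = 2.04065
Δx' = γ(Δx − vΔt) = 2.04065 × (3993 m − 0.8717×(2.998×10^8 m/s)×44.31×10^-6 s)
= 2.04065 × (-7586.78 m) = -15.48 km

Δx' ≈ -15.48 km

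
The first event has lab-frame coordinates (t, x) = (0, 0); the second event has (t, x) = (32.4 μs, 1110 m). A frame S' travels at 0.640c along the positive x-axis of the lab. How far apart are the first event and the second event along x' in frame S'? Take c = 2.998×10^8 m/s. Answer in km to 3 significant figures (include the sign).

γ = 1/√(1 − 0.640²) = 1.3014
Δx' = γ(Δx − vΔt) = 1.3014 × (1110 m − 0.640×(2.998×10^8 m/s)×32.4×10^-6 s)
= 1.3014 × (-5106.7 m) = -6.65 km

Δx' ≈ -6.65 km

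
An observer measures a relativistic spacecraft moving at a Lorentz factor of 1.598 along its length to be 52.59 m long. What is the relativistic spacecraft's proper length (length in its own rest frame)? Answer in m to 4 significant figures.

L₀ ≈ 84.04 m

γ = 1.598 (given)
L₀ = γL = 1.598 × 52.59 = 84.04 m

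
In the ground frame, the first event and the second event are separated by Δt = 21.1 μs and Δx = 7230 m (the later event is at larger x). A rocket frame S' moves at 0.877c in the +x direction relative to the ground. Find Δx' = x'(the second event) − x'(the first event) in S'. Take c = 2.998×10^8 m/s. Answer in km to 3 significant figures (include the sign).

Δx' ≈ 3.50 km

γ = 1/√(1 − 0.877²) = 2.0812
Δx' = γ(Δx − vΔt) = 2.0812 × (7230 m − 0.877×(2.998×10^8 m/s)×21.1×10^-6 s)
= 2.0812 × (1682.3 m) = 3.50 km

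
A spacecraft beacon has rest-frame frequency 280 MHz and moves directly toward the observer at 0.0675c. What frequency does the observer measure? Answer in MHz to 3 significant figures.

Relativistic Doppler: f_obs = f_src √((1+β)/(1−β))
= 280 × √(1.0675/0.93250) = 280 × 1.0699 = 300 MHz

f_obs ≈ 300 MHz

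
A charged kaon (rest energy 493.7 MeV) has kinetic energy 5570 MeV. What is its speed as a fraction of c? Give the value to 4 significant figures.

β ≈ 0.9967

γ = 1 + K/(m₀c²) = 1 + 5570/493.7 = 12.2822
β = √(1 − 1/γ²) = 0.9967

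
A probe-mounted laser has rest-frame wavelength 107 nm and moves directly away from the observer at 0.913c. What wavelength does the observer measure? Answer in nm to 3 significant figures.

Relativistic Doppler: λ_obs = λ_src √((1+β)/(1−β))
= 107 × √(1.9130/0.087000) = 107 × 4.6892 = 502 nm

λ_obs ≈ 502 nm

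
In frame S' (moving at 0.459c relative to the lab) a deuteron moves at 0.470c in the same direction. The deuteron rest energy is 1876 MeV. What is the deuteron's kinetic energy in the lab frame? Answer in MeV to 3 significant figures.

K ≈ 1030 MeV

u_lab = (0.470 + 0.459)/(1 + 0.470×0.459) = 0.764150
γ = 1/√(1 − 0.764150²) = 1.5503
K = (γ − 1)m₀c² = (1.5503 − 1) × 1876 = 0.55029 × 1876 = 1030 MeV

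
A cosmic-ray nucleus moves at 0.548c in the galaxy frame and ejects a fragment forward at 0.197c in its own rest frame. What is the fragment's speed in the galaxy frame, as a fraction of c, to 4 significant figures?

u ≈ 0.6724c

Compose boost 2: (0.197 + 0.548)/(1 + 0.197×0.548) = 0.7450/1.10796 = 0.6724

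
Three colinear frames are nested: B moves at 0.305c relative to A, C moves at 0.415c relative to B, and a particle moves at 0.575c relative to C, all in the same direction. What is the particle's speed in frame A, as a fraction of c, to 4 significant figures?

u ≈ 0.8878c

Compose boost 2: (0.415 + 0.305)/(1 + 0.415×0.305) = 0.7200/1.12657 = 0.639105
Compose boost 3: (0.575 + 0.639105)/(1 + 0.575×0.639105) = 1.21411/1.36749 = 0.8878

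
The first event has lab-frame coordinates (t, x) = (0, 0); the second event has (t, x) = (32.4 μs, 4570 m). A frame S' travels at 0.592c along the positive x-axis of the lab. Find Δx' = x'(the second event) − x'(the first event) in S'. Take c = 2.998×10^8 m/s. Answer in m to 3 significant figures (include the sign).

γ = 1/√(1 − 0.592²) = 1.2408
Δx' = γ(Δx − vΔt) = 1.2408 × (4570 m − 0.592×(2.998×10^8 m/s)×32.4×10^-6 s)
= 1.2408 × (-1180.4 m) = -1460 m

Δx' ≈ -1460 m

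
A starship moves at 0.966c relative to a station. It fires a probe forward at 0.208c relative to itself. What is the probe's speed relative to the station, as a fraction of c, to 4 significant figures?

u ≈ 0.9776c

Relativistic velocity addition: u = (u' + v)/(1 + u'v/c²)
= (0.208 + 0.966)/(1 + 0.208×0.966) = 1.174/1.20093 = 0.9776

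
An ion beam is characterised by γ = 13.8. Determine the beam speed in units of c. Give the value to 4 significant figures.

β = √(1 − 1/γ²) = √(1 − 1/13.8²) = √(0.994749) = 0.9974

β ≈ 0.9974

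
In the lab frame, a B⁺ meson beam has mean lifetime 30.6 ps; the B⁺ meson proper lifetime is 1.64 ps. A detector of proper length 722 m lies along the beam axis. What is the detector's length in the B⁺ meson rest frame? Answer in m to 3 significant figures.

Time dilation ⇒ γ = Δt/τ₀ = 30.6/1.64 = 18.659
Length contraction: L = L₀/γ = 722/18.659 = 38.7 m

L ≈ 38.7 m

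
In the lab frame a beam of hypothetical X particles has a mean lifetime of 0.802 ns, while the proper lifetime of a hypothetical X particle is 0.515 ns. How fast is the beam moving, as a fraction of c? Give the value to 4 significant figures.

β ≈ 0.7666

γ = Δt/τ₀ = 0.802/0.515 = 1.55728
β = √(1 − 1/γ²) = √(1 − 1/1.55728²) = 0.7666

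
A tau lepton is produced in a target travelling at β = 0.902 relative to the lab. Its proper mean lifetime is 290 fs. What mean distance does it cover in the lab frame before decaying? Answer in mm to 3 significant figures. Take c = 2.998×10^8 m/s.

γ = 1/√(1 − 0.902²) = 2.3162
Dilated lifetime: Δt = γτ₀ = 2.3162 × 290 fs = 671.71 fs
d = vΔt = 0.902c × 671.71 fs = 2.7042×10^8 m/s × 6.7171×10^-13 s = 0.182 mm

d ≈ 0.182 mm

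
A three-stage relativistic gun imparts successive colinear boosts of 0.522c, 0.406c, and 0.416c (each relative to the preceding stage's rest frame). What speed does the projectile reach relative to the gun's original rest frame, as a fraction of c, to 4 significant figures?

Compose boost 2: (0.406 + 0.522)/(1 + 0.406×0.522) = 0.9280/1.21193 = 0.765720
Compose boost 3: (0.416 + 0.765720)/(1 + 0.416×0.765720) = 1.18172/1.31854 = 0.8962

u ≈ 0.8962c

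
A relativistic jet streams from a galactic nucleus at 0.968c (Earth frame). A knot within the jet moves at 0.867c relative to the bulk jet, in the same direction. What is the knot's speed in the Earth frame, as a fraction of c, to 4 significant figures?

u ≈ 0.9977c

Relativistic velocity addition: u = (u' + v)/(1 + u'v/c²)
= (0.867 + 0.968)/(1 + 0.867×0.968) = 1.835/1.83926 = 0.9977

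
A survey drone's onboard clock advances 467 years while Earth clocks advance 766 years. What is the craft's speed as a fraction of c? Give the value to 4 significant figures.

γ = Δt/τ₀ = 766/467 = 1.64026
β = √(1 − 1/γ²) = √(1 − 1/1.64026²) = 0.7927

β ≈ 0.7927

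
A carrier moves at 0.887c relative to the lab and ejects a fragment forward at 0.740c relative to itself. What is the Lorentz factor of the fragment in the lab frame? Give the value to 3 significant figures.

γ ≈ 5.33

u_lab = (0.740 + 0.887)/(1 + 0.740×0.887) = 1.627/1.65638 = 0.982263
γ = 1/√(1 − 0.982263²) = 5.33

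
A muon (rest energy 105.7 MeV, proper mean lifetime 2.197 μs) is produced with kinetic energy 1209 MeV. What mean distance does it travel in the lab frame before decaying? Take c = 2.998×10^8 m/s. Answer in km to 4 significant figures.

d ≈ 8.166 km

γ = 1 + K/(m₀c²) = 1 + 1209/105.7 = 12.4380
β = √(1 − 1/γ²) = 0.996763
Dilated lifetime: γτ₀ = 12.4380 × 2.197 μs = 27.3264 μs
d = βc·γτ₀ = 0.996763 × (2.998×10^8 m/s) × 2.73264×10^-5 s = 8.166 km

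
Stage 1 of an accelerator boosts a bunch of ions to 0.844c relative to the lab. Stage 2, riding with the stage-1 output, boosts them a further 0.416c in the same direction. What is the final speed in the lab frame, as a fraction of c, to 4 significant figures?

u ≈ 0.9326c

Compose boost 2: (0.416 + 0.844)/(1 + 0.416×0.844) = 1.260/1.35110 = 0.9326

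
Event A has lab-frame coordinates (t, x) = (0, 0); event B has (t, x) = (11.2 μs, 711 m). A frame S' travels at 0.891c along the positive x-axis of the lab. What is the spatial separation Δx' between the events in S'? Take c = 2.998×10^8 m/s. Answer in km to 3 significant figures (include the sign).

Δx' ≈ -5.02 km

γ = 1/√(1 − 0.891²) = 2.2026
Δx' = γ(Δx − vΔt) = 2.2026 × (711 m − 0.891×(2.998×10^8 m/s)×11.2×10^-6 s)
= 2.2026 × (-2280.8 m) = -5.02 km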